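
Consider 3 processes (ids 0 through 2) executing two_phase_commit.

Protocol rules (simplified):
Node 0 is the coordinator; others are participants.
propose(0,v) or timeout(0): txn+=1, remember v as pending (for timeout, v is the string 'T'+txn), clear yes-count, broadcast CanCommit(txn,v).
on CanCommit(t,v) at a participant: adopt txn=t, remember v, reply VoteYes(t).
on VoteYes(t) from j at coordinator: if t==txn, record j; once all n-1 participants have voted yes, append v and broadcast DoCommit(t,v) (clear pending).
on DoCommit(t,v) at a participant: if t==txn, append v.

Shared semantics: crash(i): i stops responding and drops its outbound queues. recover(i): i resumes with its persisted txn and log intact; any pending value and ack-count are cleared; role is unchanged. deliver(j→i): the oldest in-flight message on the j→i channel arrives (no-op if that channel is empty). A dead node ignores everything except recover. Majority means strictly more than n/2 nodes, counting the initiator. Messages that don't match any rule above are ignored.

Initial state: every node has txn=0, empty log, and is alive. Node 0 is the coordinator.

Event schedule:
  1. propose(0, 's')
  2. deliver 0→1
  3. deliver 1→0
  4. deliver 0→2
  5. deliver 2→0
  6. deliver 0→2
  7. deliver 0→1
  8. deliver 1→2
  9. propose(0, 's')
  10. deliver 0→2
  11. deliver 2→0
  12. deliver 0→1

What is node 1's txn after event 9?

1

e1 propose(0,'s'): 0[coor,t=1,-]
e2 deliver 0→1: 1[part,t=1,-]
e3 deliver 1→0: ·
e4 deliver 0→2: 2[part,t=1,-]
e5 deliver 2→0: 0[coor,t=1,s]
e6 deliver 0→2: 2[part,t=1,s]
e7 deliver 0→1: 1[part,t=1,s]
e8 deliver 1→2: ·
e9 propose(0,'s'): 0[coor,t=2,s]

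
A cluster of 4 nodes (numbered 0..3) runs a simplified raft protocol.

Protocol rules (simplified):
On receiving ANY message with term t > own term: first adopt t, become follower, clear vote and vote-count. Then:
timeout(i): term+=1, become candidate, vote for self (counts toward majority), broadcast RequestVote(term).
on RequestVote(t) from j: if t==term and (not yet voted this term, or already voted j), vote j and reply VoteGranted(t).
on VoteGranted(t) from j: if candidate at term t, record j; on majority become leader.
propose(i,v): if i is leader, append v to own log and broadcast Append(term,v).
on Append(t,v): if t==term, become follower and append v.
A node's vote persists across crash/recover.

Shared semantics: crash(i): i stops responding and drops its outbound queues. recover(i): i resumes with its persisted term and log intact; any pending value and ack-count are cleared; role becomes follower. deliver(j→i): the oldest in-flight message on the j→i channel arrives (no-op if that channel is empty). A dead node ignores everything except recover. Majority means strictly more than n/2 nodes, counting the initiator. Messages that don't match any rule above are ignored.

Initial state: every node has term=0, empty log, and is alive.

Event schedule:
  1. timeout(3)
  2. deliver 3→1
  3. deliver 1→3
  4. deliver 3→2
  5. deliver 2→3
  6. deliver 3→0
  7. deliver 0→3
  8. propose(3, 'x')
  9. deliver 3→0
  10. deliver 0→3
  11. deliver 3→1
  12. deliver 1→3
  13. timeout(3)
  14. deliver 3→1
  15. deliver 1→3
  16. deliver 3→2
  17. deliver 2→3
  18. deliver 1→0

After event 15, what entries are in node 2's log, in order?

1. timeout(3):  <3:cand t1 ->
2. deliver 3→1:  <1:foll t1 ->
3. deliver 1→3:  nop
4. deliver 3→2:  <2:foll t1 ->
5. deliver 2→3:  <3:lead t1 ->
6. deliver 3→0:  <0:foll t1 ->
7. deliver 0→3:  nop
8. propose(3,'x'):  <3:lead t1 x>
9. deliver 3→0:  <0:foll t1 x>
10. deliver 0→3:  nop
11. deliver 3→1:  <1:foll t1 x>
12. deliver 1→3:  nop
13. timeout(3):  <3:cand t2 x>
14. deliver 3→1:  <1:foll t2 x>
15. deliver 1→3:  nop

empty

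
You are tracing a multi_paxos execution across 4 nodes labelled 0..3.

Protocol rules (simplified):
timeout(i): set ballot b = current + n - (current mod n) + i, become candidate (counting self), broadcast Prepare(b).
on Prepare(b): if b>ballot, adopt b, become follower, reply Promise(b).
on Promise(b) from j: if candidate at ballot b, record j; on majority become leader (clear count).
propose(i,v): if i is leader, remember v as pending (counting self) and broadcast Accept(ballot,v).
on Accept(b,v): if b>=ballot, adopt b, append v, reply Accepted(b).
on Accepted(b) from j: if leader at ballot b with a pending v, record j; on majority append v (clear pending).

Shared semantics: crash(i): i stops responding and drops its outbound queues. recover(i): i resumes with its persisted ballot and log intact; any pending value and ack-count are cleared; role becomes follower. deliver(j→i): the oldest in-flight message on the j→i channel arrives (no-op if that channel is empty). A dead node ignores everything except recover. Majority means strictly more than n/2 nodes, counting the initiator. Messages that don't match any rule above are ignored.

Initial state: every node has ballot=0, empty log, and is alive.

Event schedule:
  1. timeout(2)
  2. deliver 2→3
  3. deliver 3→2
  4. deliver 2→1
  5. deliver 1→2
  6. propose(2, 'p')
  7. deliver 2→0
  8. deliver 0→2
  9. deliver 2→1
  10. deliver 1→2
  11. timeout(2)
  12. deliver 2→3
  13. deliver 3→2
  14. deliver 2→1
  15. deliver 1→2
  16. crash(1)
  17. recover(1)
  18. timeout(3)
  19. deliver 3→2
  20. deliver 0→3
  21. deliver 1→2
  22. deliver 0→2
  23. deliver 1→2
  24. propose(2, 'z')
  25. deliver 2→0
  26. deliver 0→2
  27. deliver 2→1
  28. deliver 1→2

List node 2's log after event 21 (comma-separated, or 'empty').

step 1 timeout(2): 2={cand,b=6,log=-}
step 2 deliver 2→3: 3={foll,b=6,log=-}
step 3 deliver 3→2: —
step 4 deliver 2→1: 1={foll,b=6,log=-}
step 5 deliver 1→2: 2={lead,b=6,log=-}
step 6 propose(2,'p'): —
step 7 deliver 2→0: 0={foll,b=6,log=-}
step 8 deliver 0→2: —
step 9 deliver 2→1: 1={foll,b=6,log=p}
step 10 deliver 1→2: —
step 11 timeout(2): 2={cand,b=10,log=-}
step 12 deliver 2→3: 3={foll,b=6,log=p}
step 13 deliver 3→2: —
step 14 deliver 2→1: 1={foll,b=10,log=p}
step 15 deliver 1→2: —
step 16 crash(1): 1={✗foll,b=10,log=p}
step 17 recover(1): 1={foll,b=10,log=p}
step 18 timeout(3): 3={cand,b=11,log=p}
step 19 deliver 3→2: 2={foll,b=11,log=-}
step 20 deliver 0→3: —
step 21 deliver 1→2: —

empty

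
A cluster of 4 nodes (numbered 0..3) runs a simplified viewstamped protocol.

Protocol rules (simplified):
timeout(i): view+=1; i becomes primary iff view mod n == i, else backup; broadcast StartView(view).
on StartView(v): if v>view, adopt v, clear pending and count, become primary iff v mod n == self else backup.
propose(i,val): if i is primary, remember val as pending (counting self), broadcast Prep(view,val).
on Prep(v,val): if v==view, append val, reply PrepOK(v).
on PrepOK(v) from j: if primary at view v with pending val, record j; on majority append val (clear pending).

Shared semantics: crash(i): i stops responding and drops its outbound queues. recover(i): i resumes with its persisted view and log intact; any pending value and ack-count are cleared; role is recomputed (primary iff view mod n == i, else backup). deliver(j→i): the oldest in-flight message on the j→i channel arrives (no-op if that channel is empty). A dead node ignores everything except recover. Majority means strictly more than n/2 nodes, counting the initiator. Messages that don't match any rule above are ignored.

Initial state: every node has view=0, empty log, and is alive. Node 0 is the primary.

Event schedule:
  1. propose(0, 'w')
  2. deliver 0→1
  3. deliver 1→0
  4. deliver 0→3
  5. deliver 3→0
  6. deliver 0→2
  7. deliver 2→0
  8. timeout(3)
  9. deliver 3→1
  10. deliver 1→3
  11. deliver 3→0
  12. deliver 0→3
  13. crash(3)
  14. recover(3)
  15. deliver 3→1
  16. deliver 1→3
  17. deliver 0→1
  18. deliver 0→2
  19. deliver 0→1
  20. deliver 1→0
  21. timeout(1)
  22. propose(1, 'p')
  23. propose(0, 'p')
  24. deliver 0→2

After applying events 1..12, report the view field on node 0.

step 1 propose(0,'w'): —
step 2 deliver 0→1: 1={back,v=0,log=w}
step 3 deliver 1→0: —
step 4 deliver 0→3: 3={back,v=0,log=w}
step 5 deliver 3→0: 0={prim,v=0,log=w}
step 6 deliver 0→2: 2={back,v=0,log=w}
step 7 deliver 2→0: —
step 8 timeout(3): 3={back,v=1,log=w}
step 9 deliver 3→1: 1={prim,v=1,log=w}
step 10 deliver 1→3: —
step 11 deliver 3→0: 0={back,v=1,log=w}
step 12 deliver 0→3: —

1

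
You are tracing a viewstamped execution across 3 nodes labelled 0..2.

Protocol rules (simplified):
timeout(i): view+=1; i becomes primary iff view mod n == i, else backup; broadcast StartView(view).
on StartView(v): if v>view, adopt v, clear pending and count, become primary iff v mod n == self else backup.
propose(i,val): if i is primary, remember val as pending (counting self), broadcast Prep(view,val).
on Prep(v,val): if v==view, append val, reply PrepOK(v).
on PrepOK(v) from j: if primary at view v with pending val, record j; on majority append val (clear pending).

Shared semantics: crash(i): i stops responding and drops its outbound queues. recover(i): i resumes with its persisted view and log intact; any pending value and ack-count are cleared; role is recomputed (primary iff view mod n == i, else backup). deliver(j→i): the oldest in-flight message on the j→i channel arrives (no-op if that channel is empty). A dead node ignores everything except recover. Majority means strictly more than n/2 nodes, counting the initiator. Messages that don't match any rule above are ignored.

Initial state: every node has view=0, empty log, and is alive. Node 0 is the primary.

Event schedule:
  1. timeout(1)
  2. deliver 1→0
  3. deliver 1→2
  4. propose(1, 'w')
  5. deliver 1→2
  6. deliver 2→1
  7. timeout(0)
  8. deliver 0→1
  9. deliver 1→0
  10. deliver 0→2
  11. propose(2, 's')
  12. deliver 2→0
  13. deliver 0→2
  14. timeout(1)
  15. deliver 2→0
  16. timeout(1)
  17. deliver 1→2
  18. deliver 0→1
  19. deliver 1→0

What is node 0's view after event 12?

after 1 — timeout(1): n1:prim/v1/[-]
after 2 — deliver 1→0: n0:back/v1/[-]
after 3 — deliver 1→2: n2:back/v1/[-]
after 4 — propose(1,'w'): ·
after 5 — deliver 1→2: n2:back/v1/[w]
after 6 — deliver 2→1: n1:prim/v1/[w]
after 7 — timeout(0): n0:back/v2/[-]
after 8 — deliver 0→1: n1:back/v2/[w]
after 9 — deliver 1→0: ·
after 10 — deliver 0→2: n2:prim/v2/[w]
after 11 — propose(2,'s'): ·
after 12 — deliver 2→0: n0:back/v2/[s]

2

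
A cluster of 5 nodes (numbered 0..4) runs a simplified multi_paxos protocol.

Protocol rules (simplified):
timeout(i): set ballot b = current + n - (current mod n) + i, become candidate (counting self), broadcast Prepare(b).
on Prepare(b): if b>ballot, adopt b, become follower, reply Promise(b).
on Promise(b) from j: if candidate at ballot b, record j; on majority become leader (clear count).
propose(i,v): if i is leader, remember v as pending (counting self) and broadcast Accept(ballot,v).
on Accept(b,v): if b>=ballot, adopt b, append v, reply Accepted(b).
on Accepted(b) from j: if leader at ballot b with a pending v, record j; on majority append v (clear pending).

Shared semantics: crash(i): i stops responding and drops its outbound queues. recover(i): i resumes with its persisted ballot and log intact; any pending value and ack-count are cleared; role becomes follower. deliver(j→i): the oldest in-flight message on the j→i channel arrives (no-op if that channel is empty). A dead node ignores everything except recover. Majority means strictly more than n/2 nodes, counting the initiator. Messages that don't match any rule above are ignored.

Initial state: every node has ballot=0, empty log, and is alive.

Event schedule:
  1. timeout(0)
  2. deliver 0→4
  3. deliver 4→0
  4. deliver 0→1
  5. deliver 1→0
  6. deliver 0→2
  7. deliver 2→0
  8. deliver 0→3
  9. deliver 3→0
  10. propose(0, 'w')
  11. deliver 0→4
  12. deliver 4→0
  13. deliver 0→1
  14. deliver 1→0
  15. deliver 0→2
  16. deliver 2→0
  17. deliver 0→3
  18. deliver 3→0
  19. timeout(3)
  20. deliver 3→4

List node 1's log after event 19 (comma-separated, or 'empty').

[1] timeout(0) → N0(cand b5 [-])
[2] deliver 0→4 → N4(foll b5 [-])
[3] deliver 4→0 → ∅
[4] deliver 0→1 → N1(foll b5 [-])
[5] deliver 1→0 → N0(lead b5 [-])
[6] deliver 0→2 → N2(foll b5 [-])
[7] deliver 2→0 → ∅
[8] deliver 0→3 → N3(foll b5 [-])
[9] deliver 3→0 → ∅
[10] propose(0,'w') → ∅
[11] deliver 0→4 → N4(foll b5 [w])
[12] deliver 4→0 → ∅
[13] deliver 0→1 → N1(foll b5 [w])
[14] deliver 1→0 → N0(lead b5 [w])
[15] deliver 0→2 → N2(foll b5 [w])
[16] deliver 2→0 → ∅
[17] deliver 0→3 → N3(foll b5 [w])
[18] deliver 3→0 → ∅
[19] timeout(3) → N3(cand b13 [w])

w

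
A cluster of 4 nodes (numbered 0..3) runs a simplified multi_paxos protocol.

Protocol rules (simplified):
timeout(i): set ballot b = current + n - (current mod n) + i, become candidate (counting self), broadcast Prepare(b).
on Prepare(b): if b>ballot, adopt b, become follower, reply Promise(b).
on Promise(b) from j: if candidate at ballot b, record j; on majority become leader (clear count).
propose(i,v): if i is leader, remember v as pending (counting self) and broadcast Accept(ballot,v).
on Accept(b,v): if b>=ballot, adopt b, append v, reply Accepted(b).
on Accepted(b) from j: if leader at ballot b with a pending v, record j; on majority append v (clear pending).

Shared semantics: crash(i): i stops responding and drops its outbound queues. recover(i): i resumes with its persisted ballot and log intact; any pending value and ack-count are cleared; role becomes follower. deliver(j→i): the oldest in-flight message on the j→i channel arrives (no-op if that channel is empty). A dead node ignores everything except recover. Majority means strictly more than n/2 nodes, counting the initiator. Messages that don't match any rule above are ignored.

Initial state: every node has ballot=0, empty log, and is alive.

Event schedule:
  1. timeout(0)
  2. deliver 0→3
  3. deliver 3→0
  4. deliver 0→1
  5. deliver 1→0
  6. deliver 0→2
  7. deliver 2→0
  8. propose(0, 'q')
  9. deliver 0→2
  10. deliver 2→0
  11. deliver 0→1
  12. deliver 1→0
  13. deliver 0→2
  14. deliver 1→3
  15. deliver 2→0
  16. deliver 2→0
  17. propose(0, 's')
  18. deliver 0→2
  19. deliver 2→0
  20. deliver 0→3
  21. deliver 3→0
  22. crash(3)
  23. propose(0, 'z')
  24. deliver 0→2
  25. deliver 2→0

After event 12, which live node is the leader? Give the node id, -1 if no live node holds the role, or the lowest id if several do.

e1 timeout(0): 0[cand,b=4,-]
e2 deliver 0→3: 3[foll,b=4,-]
e3 deliver 3→0: ·
e4 deliver 0→1: 1[foll,b=4,-]
e5 deliver 1→0: 0[lead,b=4,-]
e6 deliver 0→2: 2[foll,b=4,-]
e7 deliver 2→0: ·
e8 propose(0,'q'): ·
e9 deliver 0→2: 2[foll,b=4,q]
e10 deliver 2→0: ·
e11 deliver 0→1: 1[foll,b=4,q]
e12 deliver 1→0: 0[lead,b=4,q]

0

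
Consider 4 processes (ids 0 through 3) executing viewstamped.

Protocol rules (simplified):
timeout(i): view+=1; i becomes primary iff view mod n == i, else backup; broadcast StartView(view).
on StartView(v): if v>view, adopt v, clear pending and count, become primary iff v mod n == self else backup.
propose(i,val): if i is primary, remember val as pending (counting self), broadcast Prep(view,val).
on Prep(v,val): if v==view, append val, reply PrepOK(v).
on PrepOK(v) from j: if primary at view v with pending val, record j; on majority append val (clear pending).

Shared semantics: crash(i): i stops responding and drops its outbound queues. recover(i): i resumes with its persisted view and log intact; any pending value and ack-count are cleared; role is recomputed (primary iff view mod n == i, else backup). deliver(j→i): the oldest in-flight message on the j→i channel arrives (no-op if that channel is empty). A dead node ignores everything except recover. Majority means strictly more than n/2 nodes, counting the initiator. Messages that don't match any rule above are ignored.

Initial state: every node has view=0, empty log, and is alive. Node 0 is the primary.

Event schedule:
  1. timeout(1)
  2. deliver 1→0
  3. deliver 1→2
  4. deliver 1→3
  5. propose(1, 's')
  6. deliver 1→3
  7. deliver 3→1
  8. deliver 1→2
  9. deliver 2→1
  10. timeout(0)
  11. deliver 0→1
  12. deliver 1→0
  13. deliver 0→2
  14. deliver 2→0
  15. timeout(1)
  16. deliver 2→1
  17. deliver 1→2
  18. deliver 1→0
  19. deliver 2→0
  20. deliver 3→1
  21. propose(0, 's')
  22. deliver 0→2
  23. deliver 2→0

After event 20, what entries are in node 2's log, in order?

s

[1] timeout(1) → N1(prim v1 [-])
[2] deliver 1→0 → N0(back v1 [-])
[3] deliver 1→2 → N2(back v1 [-])
[4] deliver 1→3 → N3(back v1 [-])
[5] propose(1,'s') → ∅
[6] deliver 1→3 → N3(back v1 [s])
[7] deliver 3→1 → ∅
[8] deliver 1→2 → N2(back v1 [s])
[9] deliver 2→1 → N1(prim v1 [s])
[10] timeout(0) → N0(back v2 [-])
[11] deliver 0→1 → N1(back v2 [s])
[12] deliver 1→0 → ∅
[13] deliver 0→2 → N2(prim v2 [s])
[14] deliver 2→0 → ∅
[15] timeout(1) → N1(back v3 [s])
[16] deliver 2→1 → ∅
[17] deliver 1→2 → N2(back v3 [s])
[18] deliver 1→0 → N0(back v3 [-])
[19] deliver 2→0 → ∅
[20] deliver 3→1 → ∅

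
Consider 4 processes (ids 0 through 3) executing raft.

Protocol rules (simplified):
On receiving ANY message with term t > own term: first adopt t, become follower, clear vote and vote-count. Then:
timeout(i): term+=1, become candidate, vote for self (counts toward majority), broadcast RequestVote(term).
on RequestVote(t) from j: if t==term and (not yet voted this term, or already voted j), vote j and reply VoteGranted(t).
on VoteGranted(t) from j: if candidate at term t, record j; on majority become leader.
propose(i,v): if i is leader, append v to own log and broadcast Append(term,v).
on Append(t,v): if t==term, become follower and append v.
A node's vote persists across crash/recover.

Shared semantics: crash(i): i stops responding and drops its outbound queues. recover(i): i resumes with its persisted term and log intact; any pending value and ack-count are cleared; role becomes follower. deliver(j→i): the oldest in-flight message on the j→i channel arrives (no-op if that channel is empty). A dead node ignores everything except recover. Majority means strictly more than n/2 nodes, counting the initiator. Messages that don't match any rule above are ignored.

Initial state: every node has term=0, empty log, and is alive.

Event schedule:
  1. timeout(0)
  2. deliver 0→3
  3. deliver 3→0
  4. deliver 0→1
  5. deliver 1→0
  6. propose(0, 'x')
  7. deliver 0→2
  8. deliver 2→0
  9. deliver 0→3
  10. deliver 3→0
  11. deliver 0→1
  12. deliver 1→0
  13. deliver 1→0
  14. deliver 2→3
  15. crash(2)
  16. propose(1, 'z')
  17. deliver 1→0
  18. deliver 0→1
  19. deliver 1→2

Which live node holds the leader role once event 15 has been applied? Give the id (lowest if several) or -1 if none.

e1 timeout(0): 0[cand,t=1,-]
e2 deliver 0→3: 3[foll,t=1,-]
e3 deliver 3→0: ·
e4 deliver 0→1: 1[foll,t=1,-]
e5 deliver 1→0: 0[lead,t=1,-]
e6 propose(0,'x'): 0[lead,t=1,x]
e7 deliver 0→2: 2[foll,t=1,-]
e8 deliver 2→0: ·
e9 deliver 0→3: 3[foll,t=1,x]
e10 deliver 3→0: ·
e11 deliver 0→1: 1[foll,t=1,x]
e12 deliver 1→0: ·
e13 deliver 1→0: ·
e14 deliver 2→3: ·
e15 crash(2): 2[✗foll,t=1,-]

0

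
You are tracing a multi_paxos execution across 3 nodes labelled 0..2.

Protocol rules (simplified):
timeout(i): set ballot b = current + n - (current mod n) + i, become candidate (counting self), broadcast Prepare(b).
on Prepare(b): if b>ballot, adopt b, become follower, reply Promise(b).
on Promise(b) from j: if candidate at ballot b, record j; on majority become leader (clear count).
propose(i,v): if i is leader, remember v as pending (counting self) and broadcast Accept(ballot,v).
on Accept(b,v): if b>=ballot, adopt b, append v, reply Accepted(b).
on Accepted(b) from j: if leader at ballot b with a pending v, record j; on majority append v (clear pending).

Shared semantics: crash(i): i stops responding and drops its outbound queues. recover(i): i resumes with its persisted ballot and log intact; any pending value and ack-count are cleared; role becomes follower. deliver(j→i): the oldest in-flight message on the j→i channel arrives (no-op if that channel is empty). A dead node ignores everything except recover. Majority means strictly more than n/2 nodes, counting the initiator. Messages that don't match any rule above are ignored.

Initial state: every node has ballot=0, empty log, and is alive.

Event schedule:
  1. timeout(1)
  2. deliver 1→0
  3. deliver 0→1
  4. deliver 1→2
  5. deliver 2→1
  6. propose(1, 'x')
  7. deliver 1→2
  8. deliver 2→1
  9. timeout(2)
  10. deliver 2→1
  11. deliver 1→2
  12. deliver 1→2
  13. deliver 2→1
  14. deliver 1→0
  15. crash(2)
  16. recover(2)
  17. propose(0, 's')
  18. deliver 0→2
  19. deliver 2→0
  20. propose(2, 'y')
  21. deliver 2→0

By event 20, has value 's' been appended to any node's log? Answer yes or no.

[1] timeout(1) → N1(cand b4 [-])
[2] deliver 1→0 → N0(foll b4 [-])
[3] deliver 0→1 → N1(lead b4 [-])
[4] deliver 1→2 → N2(foll b4 [-])
[5] deliver 2→1 → ∅
[6] propose(1,'x') → ∅
[7] deliver 1→2 → N2(foll b4 [x])
[8] deliver 2→1 → N1(lead b4 [x])
[9] timeout(2) → N2(cand b8 [x])
[10] deliver 2→1 → N1(foll b8 [x])
[11] deliver 1→2 → N2(lead b8 [x])
[12] deliver 1→2 → ∅
[13] deliver 2→1 → ∅
[14] deliver 1→0 → N0(foll b4 [x])
[15] crash(2) → N2(✗lead b8 [x])
[16] recover(2) → N2(foll b8 [x])
[17] propose(0,'s') → ∅
[18] deliver 0→2 → ∅
[19] deliver 2→0 → ∅
[20] propose(2,'y') → ∅

no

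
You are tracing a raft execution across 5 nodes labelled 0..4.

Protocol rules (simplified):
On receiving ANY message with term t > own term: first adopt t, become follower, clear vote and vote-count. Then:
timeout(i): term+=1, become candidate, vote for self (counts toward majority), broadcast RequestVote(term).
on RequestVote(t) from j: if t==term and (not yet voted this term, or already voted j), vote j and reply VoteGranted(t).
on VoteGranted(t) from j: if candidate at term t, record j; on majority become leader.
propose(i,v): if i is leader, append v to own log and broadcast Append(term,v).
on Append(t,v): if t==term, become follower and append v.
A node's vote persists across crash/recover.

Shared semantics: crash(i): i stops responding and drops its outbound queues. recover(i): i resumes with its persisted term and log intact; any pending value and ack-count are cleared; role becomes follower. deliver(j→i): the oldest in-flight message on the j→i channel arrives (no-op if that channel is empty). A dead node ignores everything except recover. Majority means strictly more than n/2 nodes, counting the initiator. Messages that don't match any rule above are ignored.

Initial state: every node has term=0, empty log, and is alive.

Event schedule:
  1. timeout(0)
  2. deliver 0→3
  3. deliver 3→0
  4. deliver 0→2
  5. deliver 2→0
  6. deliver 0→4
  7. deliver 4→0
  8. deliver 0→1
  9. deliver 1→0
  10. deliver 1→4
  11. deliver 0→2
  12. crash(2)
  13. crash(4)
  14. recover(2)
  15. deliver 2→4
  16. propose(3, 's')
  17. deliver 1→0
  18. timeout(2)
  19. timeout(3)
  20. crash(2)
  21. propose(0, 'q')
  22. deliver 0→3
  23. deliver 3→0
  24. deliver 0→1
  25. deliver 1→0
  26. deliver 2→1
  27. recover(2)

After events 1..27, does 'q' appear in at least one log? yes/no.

yes

step 1 timeout(0): 0={cand,t=1,log=-}
step 2 deliver 0→3: 3={foll,t=1,log=-}
step 3 deliver 3→0: —
step 4 deliver 0→2: 2={foll,t=1,log=-}
step 5 deliver 2→0: 0={lead,t=1,log=-}
step 6 deliver 0→4: 4={foll,t=1,log=-}
step 7 deliver 4→0: —
step 8 deliver 0→1: 1={foll,t=1,log=-}
step 9 deliver 1→0: —
step 10 deliver 1→4: —
step 11 deliver 0→2: —
step 12 crash(2): 2={✗foll,t=1,log=-}
step 13 crash(4): 4={✗foll,t=1,log=-}
step 14 recover(2): 2={foll,t=1,log=-}
step 15 deliver 2→4: —
step 16 propose(3,'s'): —
step 17 deliver 1→0: —
step 18 timeout(2): 2={cand,t=2,log=-}
step 19 timeout(3): 3={cand,t=2,log=-}
step 20 crash(2): 2={✗cand,t=2,log=-}
step 21 propose(0,'q'): 0={lead,t=1,log=q}
step 22 deliver 0→3: —
step 23 deliver 3→0: 0={foll,t=2,log=q}
step 24 deliver 0→1: 1={foll,t=1,log=q}
step 25 deliver 1→0: —
step 26 deliver 2→1: —
step 27 recover(2): 2={foll,t=2,log=-}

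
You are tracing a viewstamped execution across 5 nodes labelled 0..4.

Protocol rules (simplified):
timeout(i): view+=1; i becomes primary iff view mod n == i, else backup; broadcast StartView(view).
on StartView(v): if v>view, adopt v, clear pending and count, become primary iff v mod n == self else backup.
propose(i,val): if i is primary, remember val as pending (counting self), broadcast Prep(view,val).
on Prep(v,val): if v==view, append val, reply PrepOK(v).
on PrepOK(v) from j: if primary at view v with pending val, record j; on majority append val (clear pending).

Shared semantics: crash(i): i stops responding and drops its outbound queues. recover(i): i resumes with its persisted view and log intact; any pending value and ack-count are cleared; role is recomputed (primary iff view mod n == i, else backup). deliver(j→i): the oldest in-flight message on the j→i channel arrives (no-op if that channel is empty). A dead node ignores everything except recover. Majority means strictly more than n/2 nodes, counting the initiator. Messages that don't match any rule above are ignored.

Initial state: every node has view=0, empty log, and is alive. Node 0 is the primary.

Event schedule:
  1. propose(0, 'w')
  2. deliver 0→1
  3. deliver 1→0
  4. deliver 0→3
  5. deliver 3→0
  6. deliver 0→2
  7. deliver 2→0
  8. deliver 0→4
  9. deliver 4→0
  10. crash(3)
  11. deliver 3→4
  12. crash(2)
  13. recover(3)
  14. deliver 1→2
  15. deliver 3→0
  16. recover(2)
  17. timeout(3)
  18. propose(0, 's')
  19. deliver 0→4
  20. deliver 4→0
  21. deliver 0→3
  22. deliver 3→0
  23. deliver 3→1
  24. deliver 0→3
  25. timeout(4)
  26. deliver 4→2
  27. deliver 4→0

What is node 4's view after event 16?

0

1. propose(0,'w'):  nop
2. deliver 0→1:  <1:back v0 w>
3. deliver 1→0:  nop
4. deliver 0→3:  <3:back v0 w>
5. deliver 3→0:  <0:prim v0 w>
6. deliver 0→2:  <2:back v0 w>
7. deliver 2→0:  nop
8. deliver 0→4:  <4:back v0 w>
9. deliver 4→0:  nop
10. crash(3):  <3:✗back v0 w>
11. deliver 3→4:  nop
12. crash(2):  <2:✗back v0 w>
13. recover(3):  <3:back v0 w>
14. deliver 1→2:  nop
15. deliver 3→0:  nop
16. recover(2):  <2:back v0 w>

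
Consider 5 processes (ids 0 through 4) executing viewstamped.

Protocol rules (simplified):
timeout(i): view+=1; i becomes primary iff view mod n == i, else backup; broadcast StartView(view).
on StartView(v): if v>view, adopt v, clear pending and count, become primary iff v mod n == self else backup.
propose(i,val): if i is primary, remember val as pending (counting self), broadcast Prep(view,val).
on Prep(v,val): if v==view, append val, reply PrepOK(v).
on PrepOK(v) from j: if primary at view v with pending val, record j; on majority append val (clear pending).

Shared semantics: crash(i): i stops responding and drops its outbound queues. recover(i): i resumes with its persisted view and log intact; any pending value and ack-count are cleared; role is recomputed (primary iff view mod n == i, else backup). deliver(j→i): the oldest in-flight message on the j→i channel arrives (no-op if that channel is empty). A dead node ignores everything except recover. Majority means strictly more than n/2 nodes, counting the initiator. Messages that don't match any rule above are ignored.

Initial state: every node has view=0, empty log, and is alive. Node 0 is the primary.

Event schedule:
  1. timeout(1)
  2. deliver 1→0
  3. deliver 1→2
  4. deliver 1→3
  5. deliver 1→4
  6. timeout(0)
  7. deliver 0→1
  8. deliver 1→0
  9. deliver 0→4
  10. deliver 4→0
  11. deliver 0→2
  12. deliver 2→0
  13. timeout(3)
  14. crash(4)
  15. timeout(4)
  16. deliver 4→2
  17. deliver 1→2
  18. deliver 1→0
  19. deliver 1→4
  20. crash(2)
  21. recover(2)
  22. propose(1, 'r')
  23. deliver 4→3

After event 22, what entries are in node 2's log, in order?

empty

[1] timeout(1) → N1(prim v1 [-])
[2] deliver 1→0 → N0(back v1 [-])
[3] deliver 1→2 → N2(back v1 [-])
[4] deliver 1→3 → N3(back v1 [-])
[5] deliver 1→4 → N4(back v1 [-])
[6] timeout(0) → N0(back v2 [-])
[7] deliver 0→1 → N1(back v2 [-])
[8] deliver 1→0 → ∅
[9] deliver 0→4 → N4(back v2 [-])
[10] deliver 4→0 → ∅
[11] deliver 0→2 → N2(prim v2 [-])
[12] deliver 2→0 → ∅
[13] timeout(3) → N3(back v2 [-])
[14] crash(4) → N4(✗back v2 [-])
[15] timeout(4) → ∅
[16] deliver 4→2 → ∅
[17] deliver 1→2 → ∅
[18] deliver 1→0 → ∅
[19] deliver 1→4 → ∅
[20] crash(2) → N2(✗prim v2 [-])
[21] recover(2) → N2(prim v2 [-])
[22] propose(1,'r') → ∅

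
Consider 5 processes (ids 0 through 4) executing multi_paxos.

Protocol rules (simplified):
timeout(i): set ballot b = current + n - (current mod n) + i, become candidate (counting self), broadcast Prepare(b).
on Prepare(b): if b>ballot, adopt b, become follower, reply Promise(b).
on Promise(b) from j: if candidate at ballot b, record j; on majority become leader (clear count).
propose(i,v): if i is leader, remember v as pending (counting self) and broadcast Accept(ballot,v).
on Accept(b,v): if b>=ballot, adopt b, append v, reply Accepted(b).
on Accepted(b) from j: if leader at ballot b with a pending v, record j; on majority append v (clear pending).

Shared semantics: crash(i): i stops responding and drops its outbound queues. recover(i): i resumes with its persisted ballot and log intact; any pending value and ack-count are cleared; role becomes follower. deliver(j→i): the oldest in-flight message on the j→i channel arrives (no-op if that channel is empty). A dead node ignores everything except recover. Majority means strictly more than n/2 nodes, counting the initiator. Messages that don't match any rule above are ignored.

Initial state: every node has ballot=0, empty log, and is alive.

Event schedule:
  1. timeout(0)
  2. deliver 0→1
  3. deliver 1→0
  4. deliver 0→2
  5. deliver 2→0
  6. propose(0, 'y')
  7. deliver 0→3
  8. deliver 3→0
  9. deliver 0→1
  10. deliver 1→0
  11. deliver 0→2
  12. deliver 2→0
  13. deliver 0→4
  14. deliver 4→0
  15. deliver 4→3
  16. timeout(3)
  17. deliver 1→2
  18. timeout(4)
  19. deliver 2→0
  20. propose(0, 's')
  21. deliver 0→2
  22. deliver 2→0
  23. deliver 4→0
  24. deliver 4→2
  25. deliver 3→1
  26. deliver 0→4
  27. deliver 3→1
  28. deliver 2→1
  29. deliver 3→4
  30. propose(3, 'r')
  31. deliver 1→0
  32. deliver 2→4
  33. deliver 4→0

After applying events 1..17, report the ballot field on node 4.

after 1 — timeout(0): n0:cand/b5/[-]
after 2 — deliver 0→1: n1:foll/b5/[-]
after 3 — deliver 1→0: ·
after 4 — deliver 0→2: n2:foll/b5/[-]
after 5 — deliver 2→0: n0:lead/b5/[-]
after 6 — propose(0,'y'): ·
after 7 — deliver 0→3: n3:foll/b5/[-]
after 8 — deliver 3→0: ·
after 9 — deliver 0→1: n1:foll/b5/[y]
after 10 — deliver 1→0: ·
after 11 — deliver 0→2: n2:foll/b5/[y]
after 12 — deliver 2→0: n0:lead/b5/[y]
after 13 — deliver 0→4: n4:foll/b5/[-]
after 14 — deliver 4→0: ·
after 15 — deliver 4→3: ·
after 16 — timeout(3): n3:cand/b13/[-]
after 17 — deliver 1→2: ·

5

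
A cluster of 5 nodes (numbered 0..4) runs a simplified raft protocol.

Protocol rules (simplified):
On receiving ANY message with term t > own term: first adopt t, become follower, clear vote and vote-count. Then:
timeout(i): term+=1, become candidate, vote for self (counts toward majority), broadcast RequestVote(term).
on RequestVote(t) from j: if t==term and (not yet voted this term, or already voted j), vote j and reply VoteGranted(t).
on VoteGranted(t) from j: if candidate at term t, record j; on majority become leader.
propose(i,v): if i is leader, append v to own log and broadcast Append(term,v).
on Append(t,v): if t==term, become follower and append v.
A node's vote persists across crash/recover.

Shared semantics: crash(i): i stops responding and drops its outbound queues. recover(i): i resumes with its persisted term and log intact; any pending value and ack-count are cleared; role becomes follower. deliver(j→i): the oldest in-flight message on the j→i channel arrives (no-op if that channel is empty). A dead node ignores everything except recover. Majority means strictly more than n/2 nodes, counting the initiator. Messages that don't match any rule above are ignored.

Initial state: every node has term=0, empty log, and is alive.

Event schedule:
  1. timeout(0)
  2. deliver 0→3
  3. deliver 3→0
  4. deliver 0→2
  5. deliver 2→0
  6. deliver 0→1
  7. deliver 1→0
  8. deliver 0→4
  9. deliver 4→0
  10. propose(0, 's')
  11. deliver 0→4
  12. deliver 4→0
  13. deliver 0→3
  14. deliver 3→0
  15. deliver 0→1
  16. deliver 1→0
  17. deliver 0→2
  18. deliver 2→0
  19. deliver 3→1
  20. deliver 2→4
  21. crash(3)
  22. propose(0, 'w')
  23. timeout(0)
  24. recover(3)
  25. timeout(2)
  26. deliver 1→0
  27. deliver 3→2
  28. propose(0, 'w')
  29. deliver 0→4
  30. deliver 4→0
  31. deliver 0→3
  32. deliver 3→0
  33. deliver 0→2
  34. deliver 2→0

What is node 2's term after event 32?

1. timeout(0):  <0:cand t1 ->
2. deliver 0→3:  <3:foll t1 ->
3. deliver 3→0:  nop
4. deliver 0→2:  <2:foll t1 ->
5. deliver 2→0:  <0:lead t1 ->
6. deliver 0→1:  <1:foll t1 ->
7. deliver 1→0:  nop
8. deliver 0→4:  <4:foll t1 ->
9. deliver 4→0:  nop
10. propose(0,'s'):  <0:lead t1 s>
11. deliver 0→4:  <4:foll t1 s>
12. deliver 4→0:  nop
13. deliver 0→3:  <3:foll t1 s>
14. deliver 3→0:  nop
15. deliver 0→1:  <1:foll t1 s>
16. deliver 1→0:  nop
17. deliver 0→2:  <2:foll t1 s>
18. deliver 2→0:  nop
19. deliver 3→1:  nop
20. deliver 2→4:  nop
21. crash(3):  <3:✗foll t1 s>
22. propose(0,'w'):  <0:lead t1 s,w>
23. timeout(0):  <0:cand t2 s,w>
24. recover(3):  <3:foll t1 s>
25. timeout(2):  <2:cand t2 s>
26. deliver 1→0:  nop
27. deliver 3→2:  nop
28. propose(0,'w'):  nop
29. deliver 0→4:  <4:foll t1 s,w>
30. deliver 4→0:  nop
31. deliver 0→3:  <3:foll t1 s,w>
32. deliver 3→0:  nop

2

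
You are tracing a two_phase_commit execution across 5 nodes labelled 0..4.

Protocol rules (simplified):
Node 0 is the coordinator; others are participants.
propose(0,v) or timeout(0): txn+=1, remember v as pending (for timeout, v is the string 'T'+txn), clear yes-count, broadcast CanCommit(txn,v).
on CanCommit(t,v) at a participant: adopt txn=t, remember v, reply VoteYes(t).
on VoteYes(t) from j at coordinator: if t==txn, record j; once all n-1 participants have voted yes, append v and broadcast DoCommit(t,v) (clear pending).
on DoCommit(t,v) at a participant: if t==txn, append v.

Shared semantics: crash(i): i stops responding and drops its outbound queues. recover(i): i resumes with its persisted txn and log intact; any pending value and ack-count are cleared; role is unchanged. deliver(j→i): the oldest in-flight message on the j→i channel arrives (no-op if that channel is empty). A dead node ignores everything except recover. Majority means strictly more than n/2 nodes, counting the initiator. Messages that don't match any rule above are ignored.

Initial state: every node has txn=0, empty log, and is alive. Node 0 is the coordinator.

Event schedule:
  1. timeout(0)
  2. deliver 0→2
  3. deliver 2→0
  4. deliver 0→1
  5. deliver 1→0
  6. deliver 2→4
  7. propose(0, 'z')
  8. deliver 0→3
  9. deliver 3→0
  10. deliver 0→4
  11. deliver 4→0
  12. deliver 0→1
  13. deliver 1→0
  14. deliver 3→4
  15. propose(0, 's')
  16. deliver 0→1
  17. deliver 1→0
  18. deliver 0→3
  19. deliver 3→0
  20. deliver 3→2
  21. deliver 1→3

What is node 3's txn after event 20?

2

after 1 — timeout(0): n0:coor/t1/[-]
after 2 — deliver 0→2: n2:part/t1/[-]
after 3 — deliver 2→0: ·
after 4 — deliver 0→1: n1:part/t1/[-]
after 5 — deliver 1→0: ·
after 6 — deliver 2→4: ·
after 7 — propose(0,'z'): n0:coor/t2/[-]
after 8 — deliver 0→3: n3:part/t1/[-]
after 9 — deliver 3→0: ·
after 10 — deliver 0→4: n4:part/t1/[-]
after 11 — deliver 4→0: ·
after 12 — deliver 0→1: n1:part/t2/[-]
after 13 — deliver 1→0: ·
after 14 — deliver 3→4: ·
after 15 — propose(0,'s'): n0:coor/t3/[-]
after 16 — deliver 0→1: n1:part/t3/[-]
after 17 — deliver 1→0: ·
after 18 — deliver 0→3: n3:part/t2/[-]
after 19 — deliver 3→0: ·
after 20 — deliver 3→2: ·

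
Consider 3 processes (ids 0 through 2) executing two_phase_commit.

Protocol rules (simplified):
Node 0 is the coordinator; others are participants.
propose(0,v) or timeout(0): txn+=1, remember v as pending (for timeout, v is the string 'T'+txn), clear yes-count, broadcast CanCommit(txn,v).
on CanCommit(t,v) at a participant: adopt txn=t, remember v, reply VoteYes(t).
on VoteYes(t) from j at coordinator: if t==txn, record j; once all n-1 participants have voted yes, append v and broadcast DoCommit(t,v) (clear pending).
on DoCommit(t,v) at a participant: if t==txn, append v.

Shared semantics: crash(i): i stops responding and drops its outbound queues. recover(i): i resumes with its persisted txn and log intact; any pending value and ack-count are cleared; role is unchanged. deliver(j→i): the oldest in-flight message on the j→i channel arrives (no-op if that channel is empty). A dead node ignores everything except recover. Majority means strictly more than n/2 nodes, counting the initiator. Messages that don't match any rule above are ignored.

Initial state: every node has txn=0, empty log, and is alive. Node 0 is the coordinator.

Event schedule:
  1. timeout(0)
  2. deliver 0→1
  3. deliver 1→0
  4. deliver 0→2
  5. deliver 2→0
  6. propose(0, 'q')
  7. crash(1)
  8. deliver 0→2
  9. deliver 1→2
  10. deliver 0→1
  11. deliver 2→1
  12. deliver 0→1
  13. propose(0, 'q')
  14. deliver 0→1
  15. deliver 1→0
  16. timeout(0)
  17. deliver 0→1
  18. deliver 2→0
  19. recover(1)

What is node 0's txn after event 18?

4

[1] timeout(0) → N0(coor t1 [-])
[2] deliver 0→1 → N1(part t1 [-])
[3] deliver 1→0 → ∅
[4] deliver 0→2 → N2(part t1 [-])
[5] deliver 2→0 → N0(coor t1 [T1])
[6] propose(0,'q') → N0(coor t2 [T1])
[7] crash(1) → N1(✗part t1 [-])
[8] deliver 0→2 → N2(part t1 [T1])
[9] deliver 1→2 → ∅
[10] deliver 0→1 → ∅
[11] deliver 2→1 → ∅
[12] deliver 0→1 → ∅
[13] propose(0,'q') → N0(coor t3 [T1])
[14] deliver 0→1 → ∅
[15] deliver 1→0 → ∅
[16] timeout(0) → N0(coor t4 [T1])
[17] deliver 0→1 → ∅
[18] deliver 2→0 → ∅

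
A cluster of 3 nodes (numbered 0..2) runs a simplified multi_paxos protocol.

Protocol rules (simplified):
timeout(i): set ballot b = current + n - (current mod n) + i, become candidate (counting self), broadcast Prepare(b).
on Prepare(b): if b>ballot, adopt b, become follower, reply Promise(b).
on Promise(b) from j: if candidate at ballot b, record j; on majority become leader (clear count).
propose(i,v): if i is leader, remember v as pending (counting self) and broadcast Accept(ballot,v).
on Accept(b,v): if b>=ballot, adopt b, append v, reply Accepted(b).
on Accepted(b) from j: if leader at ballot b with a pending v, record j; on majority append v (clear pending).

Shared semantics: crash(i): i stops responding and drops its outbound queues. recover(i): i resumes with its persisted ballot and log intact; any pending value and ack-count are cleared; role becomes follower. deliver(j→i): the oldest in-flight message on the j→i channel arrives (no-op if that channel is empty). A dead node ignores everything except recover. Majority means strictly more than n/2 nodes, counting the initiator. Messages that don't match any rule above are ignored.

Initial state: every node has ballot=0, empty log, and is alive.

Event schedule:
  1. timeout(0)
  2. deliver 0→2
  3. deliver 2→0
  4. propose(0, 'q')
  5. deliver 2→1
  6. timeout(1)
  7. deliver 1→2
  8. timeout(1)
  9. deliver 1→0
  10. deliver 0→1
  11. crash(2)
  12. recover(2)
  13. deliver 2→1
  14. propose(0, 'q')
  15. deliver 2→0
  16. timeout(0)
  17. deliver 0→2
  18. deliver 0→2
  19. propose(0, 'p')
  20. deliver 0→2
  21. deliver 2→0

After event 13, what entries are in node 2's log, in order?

empty

e1 timeout(0): 0[cand,b=3,-]
e2 deliver 0→2: 2[foll,b=3,-]
e3 deliver 2→0: 0[lead,b=3,-]
e4 propose(0,'q'): ·
e5 deliver 2→1: ·
e6 timeout(1): 1[cand,b=4,-]
e7 deliver 1→2: 2[foll,b=4,-]
e8 timeout(1): 1[cand,b=7,-]
e9 deliver 1→0: 0[foll,b=4,-]
e10 deliver 0→1: ·
e11 crash(2): 2[✗foll,b=4,-]
e12 recover(2): 2[foll,b=4,-]
e13 deliver 2→1: ·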